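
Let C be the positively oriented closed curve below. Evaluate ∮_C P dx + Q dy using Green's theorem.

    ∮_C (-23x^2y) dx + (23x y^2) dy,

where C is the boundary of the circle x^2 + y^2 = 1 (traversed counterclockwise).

Green's theorem converts the closed line integral into a double integral over the enclosed region D:

    ∮_C P dx + Q dy = ∬_D (∂Q/∂x - ∂P/∂y) dA.

Here P = -23x^2y, Q = 23x y^2, so

    ∂Q/∂x = 23y^2,    ∂P/∂y = -23x^2,
    ∂Q/∂x - ∂P/∂y = 23x^2 + 23y^2.

D is the region x^2 + y^2 ≤ 1. Evaluating the double integral:

In polar coordinates (x = r cos θ, y = r sin θ, dA = r dr dθ) the integrand becomes 23r^2, so

    ∬_D (23x^2 + 23y^2) dA = ∫_0^{2π} ∫_0^{1} (23r^2) · r dr dθ.

Inner (r from 0 to 1): 23/4.
Outer (θ from 0 to 2π): 23π/2.

Therefore ∮_C P dx + Q dy = 23π/2.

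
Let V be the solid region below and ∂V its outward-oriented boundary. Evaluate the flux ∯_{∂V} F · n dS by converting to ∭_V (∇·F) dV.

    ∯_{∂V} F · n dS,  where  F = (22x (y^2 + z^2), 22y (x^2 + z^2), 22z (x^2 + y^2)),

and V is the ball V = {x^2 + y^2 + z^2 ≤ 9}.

By the divergence theorem,

    ∯_{∂V} F · n dS = ∭_V (∇ · F) dV.

Compute the divergence:
    ∇ · F = ∂F_x/∂x + ∂F_y/∂y + ∂F_z/∂z = 22y^2 + 22z^2 + 22x^2 + 22z^2 + 22x^2 + 22y^2 = 44x^2 + 44y^2 + 44z^2.

In spherical coordinates, x = ρ sin(φ) cos(θ), y = ρ sin(φ) sin(θ), z = ρ cos(φ), dV = ρ^2 sin(φ) dρ dφ dθ, with 0 ≤ ρ ≤ 3, 0 ≤ φ ≤ π, 0 ≤ θ ≤ 2π.

The integrand, after substitution and multiplying by the volume element, becomes (44ρ^2) · ρ^2 sin(φ), so

    ∭_V (∇·F) dV = ∫_0^{2π} ∫_0^{π} ∫_0^{3} (44ρ^2) · ρ^2 sin(φ) dρ dφ dθ.

Inner (ρ from 0 to 3): 10692sin(φ)/5.
Middle (φ from 0 to π): 21384/5.
Outer (θ from 0 to 2π): 42768π/5.

Therefore ∯_{∂V} F · n dS = 42768π/5.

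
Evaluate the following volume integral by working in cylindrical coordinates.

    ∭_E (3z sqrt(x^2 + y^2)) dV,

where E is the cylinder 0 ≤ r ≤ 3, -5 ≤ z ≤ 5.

In cylindrical coordinates, x = r cos(θ), y = r sin(θ), z = z, and dV = r dr dθ dz.

The integrand becomes 3r z, so

    ∭_E (3z sqrt(x^2 + y^2)) dV = ∫_{0}^{2π} ∫_{0}^{3} ∫_{-5}^{5} (3r z) · r dz dr dθ.

Inner (z): 0.
Middle (r from 0 to 3): 0.
Outer (θ): 0.

Therefore the triple integral equals 0.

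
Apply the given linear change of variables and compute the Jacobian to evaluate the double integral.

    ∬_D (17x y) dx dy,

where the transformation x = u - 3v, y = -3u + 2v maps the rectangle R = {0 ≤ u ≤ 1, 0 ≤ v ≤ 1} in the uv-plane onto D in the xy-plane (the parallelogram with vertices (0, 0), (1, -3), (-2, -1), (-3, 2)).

Compute the Jacobian determinant of (x, y) with respect to (u, v):

    ∂(x,y)/∂(u,v) = | 1  -3 | = (1)(2) - (-3)(-3) = -7.
                   | -3  2 |

Its absolute value is |J| = 7 (the area scaling factor).

Substituting x = u - 3v, y = -3u + 2v into the integrand,

    17x y → -51u^2 + 187u v - 102v^2,

so the integral becomes

    ∬_R (-51u^2 + 187u v - 102v^2) · |J| du dv = ∫_0^1 ∫_0^1 (-357u^2 + 1309u v - 714v^2) dv du.

Inner (v): -357u^2 + 1309u/2 - 238.
Outer (u): -119/4.

Therefore ∬_D (17x y) dx dy = -119/4.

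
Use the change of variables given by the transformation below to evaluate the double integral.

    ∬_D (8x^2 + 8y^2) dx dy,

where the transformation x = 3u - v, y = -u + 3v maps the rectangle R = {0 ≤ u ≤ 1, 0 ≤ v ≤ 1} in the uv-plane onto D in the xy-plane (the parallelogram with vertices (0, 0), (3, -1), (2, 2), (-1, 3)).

Compute the Jacobian determinant of (x, y) with respect to (u, v):

    ∂(x,y)/∂(u,v) = | 3  -1 | = (3)(3) - (-1)(-1) = 8.
                   | -1  3 |

Its absolute value is |J| = 8 (the area scaling factor).

Substituting x = 3u - v, y = -u + 3v into the integrand,

    8x^2 + 8y^2 → 80u^2 - 96u v + 80v^2,

so the integral becomes

    ∬_R (80u^2 - 96u v + 80v^2) · |J| du dv = ∫_0^1 ∫_0^1 (640u^2 - 768u v + 640v^2) dv du.

Inner (v): 640u^2 - 384u + 640/3.
Outer (u): 704/3.

Therefore ∬_D (8x^2 + 8y^2) dx dy = 704/3.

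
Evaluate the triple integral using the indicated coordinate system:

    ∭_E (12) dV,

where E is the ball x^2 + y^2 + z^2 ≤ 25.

In spherical coordinates, x = ρ sin(φ) cos(θ), y = ρ sin(φ) sin(θ), z = ρ cos(φ), and dV = ρ^2 sin(φ) dρ dφ dθ.

The integrand becomes 12, so

    ∭_E (12) dV = ∫_{0}^{2π} ∫_{0}^{π} ∫_{0}^{5} (12) · ρ^2 sin(φ) dρ dφ dθ.

Inner (ρ): 500sin(φ).
Middle (φ): 1000.
Outer (θ): 2000π.

Therefore the triple integral equals 2000π.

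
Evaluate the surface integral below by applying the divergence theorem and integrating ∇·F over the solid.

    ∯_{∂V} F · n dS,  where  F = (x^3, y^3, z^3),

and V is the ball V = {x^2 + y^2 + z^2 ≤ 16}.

By the divergence theorem,

    ∯_{∂V} F · n dS = ∭_V (∇ · F) dV.

Compute the divergence:
    ∇ · F = ∂F_x/∂x + ∂F_y/∂y + ∂F_z/∂z = 3x^2 + 3y^2 + 3z^2.

In spherical coordinates, x = ρ sin(φ) cos(θ), y = ρ sin(φ) sin(θ), z = ρ cos(φ), dV = ρ^2 sin(φ) dρ dφ dθ, with 0 ≤ ρ ≤ 4, 0 ≤ φ ≤ π, 0 ≤ θ ≤ 2π.

The integrand, after substitution and multiplying by the volume element, becomes (3ρ^2) · ρ^2 sin(φ), so

    ∭_V (∇·F) dV = ∫_0^{2π} ∫_0^{π} ∫_0^{4} (3ρ^2) · ρ^2 sin(φ) dρ dφ dθ.

Inner (ρ from 0 to 4): 3072sin(φ)/5.
Middle (φ from 0 to π): 6144/5.
Outer (θ from 0 to 2π): 12288π/5.

Therefore ∯_{∂V} F · n dS = 12288π/5.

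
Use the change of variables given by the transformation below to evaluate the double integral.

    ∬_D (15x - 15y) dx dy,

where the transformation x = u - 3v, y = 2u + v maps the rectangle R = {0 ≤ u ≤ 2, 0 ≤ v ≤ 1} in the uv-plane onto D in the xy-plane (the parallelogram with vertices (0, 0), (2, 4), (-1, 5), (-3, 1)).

Compute the Jacobian determinant of (x, y) with respect to (u, v):

    ∂(x,y)/∂(u,v) = | 1  -3 | = (1)(1) - (-3)(2) = 7.
                   | 2  1 |

Its absolute value is |J| = 7 (the area scaling factor).

Substituting x = u - 3v, y = 2u + v into the integrand,

    15x - 15y → -15u - 60v,

so the integral becomes

    ∬_R (-15u - 60v) · |J| du dv = ∫_0^2 ∫_0^1 (-105u - 420v) dv du.

Inner (v): -105u - 210.
Outer (u): -630.

Therefore ∬_D (15x - 15y) dx dy = -630.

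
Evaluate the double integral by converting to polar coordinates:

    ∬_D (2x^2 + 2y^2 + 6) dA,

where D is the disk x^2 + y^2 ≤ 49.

The region D is 0 ≤ r ≤ 7, 0 ≤ θ ≤ 2π in polar coordinates, where x = r cos(θ), y = r sin(θ), and dA = r dr dθ.

Under the substitution, the integrand becomes 2r^2 + 6, so

    ∬_D (2x^2 + 2y^2 + 6) dA = ∫_{0}^{2π} ∫_{0}^{7} (2r^2 + 6) · r dr dθ.

Inner integral (in r): ∫_{0}^{7} (2r^2 + 6) · r dr = 2695/2.

Outer integral (in θ): ∫_{0}^{2π} (2695/2) dθ = 2695π.

Therefore ∬_D (2x^2 + 2y^2 + 6) dA = 2695π.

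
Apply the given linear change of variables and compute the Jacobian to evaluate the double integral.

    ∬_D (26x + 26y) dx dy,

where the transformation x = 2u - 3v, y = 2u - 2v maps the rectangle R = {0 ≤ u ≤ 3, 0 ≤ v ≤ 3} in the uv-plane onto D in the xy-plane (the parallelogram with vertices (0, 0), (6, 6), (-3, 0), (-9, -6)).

Compute the Jacobian determinant of (x, y) with respect to (u, v):

    ∂(x,y)/∂(u,v) = | 2  -3 | = (2)(-2) - (-3)(2) = 2.
                   | 2  -2 |

Its absolute value is |J| = 2 (the area scaling factor).

Substituting x = 2u - 3v, y = 2u - 2v into the integrand,

    26x + 26y → 104u - 130v,

so the integral becomes

    ∬_R (104u - 130v) · |J| du dv = ∫_0^3 ∫_0^3 (208u - 260v) dv du.

Inner (v): 624u - 1170.
Outer (u): -702.

Therefore ∬_D (26x + 26y) dx dy = -702.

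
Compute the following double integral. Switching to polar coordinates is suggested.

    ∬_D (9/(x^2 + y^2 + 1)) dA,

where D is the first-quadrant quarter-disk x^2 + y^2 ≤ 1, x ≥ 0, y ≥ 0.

The region D is 0 ≤ r ≤ 1, 0 ≤ θ ≤ π/2 in polar coordinates, where x = r cos(θ), y = r sin(θ), and dA = r dr dθ.

Under the substitution, the integrand becomes 9/(r^2 + 1), so

    ∬_D (9/(x^2 + y^2 + 1)) dA = ∫_{0}^{π/2} ∫_{0}^{1} (9/(r^2 + 1)) · r dr dθ.

Inner integral (in r): ∫_{0}^{1} (9/(r^2 + 1)) · r dr = 9log(2)/2.

Outer integral (in θ): ∫_{0}^{π/2} (9log(2)/2) dθ = 9π log(2)/4.

Therefore ∬_D (9/(x^2 + y^2 + 1)) dA = 9π log(2)/4.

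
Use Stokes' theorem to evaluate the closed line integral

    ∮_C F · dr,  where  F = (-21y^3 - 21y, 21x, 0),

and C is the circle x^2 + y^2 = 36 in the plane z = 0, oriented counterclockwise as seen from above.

Let S be the flat disk x^2 + y^2 ≤ 36 in the plane z = 0, with upward unit normal n̂ = ẑ. By Stokes' theorem,

    ∮_C F · dr = ∬_S (∇ × F) · n̂ dS = ∬_D (curl F)_z dA,

where D is the disk x^2 + y^2 ≤ 36.

Compute the curl of F = (-21y^3 - 21y, 21x, 0):
    (∇ × F)_x = ∂F_z/∂y - ∂F_y/∂z = 0,
    (∇ × F)_y = ∂F_x/∂z - ∂F_z/∂x = 0,
    (∇ × F)_z = ∂F_y/∂x - ∂F_x/∂y = 63y^2 + 42.

On z = 0, (curl F)_z = 63y^2 + 42.

Convert to polar (x = r cos θ, y = r sin θ, dA = r dr dθ); the integrand becomes 63r^2sin(θ)^2 + 42, so

    ∬_D (curl F)_z dA = ∫_0^{2π} ∫_0^{6} (63r^2sin(θ)^2 + 42) · r dr dθ.

Inner (r from 0 to 6): 20412sin(θ)^2 + 756.
Outer (θ from 0 to 2π): 21924π.

Therefore ∮_C F · dr = 21924π.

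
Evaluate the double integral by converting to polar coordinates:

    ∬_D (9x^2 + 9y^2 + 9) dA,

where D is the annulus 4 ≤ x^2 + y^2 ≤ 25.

The region D is 2 ≤ r ≤ 5, 0 ≤ θ ≤ 2π in polar coordinates, where x = r cos(θ), y = r sin(θ), and dA = r dr dθ.

Under the substitution, the integrand becomes 9r^2 + 9, so

    ∬_D (9x^2 + 9y^2 + 9) dA = ∫_{0}^{2π} ∫_{2}^{5} (9r^2 + 9) · r dr dθ.

Inner integral (in r): ∫_{2}^{5} (9r^2 + 9) · r dr = 5859/4.

Outer integral (in θ): ∫_{0}^{2π} (5859/4) dθ = 5859π/2.

Therefore ∬_D (9x^2 + 9y^2 + 9) dA = 5859π/2.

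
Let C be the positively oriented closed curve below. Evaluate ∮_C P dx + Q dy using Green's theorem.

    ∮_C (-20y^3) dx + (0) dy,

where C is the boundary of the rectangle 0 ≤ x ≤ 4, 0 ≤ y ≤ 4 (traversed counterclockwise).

Green's theorem converts the closed line integral into a double integral over the enclosed region D:

    ∮_C P dx + Q dy = ∬_D (∂Q/∂x - ∂P/∂y) dA.

Here P = -20y^3, Q = 0, so

    ∂Q/∂x = 0,    ∂P/∂y = -60y^2,
    ∂Q/∂x - ∂P/∂y = 60y^2.

D is the region 0 ≤ x ≤ 4, 0 ≤ y ≤ 4. Evaluating the double integral:

    ∬_D (60y^2) dA = ∫_0^{4} ∫_0^{4} (60y^2) dy dx.

Inner (y from 0 to 4): 1280.
Outer (x from 0 to 4): 5120.

Therefore ∮_C P dx + Q dy = 5120.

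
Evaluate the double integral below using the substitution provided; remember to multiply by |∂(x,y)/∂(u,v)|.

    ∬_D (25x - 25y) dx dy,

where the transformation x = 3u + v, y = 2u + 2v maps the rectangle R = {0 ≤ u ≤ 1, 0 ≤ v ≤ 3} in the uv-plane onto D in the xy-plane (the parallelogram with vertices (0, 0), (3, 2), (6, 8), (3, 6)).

Compute the Jacobian determinant of (x, y) with respect to (u, v):

    ∂(x,y)/∂(u,v) = | 3  1 | = (3)(2) - (1)(2) = 4.
                   | 2  2 |

Its absolute value is |J| = 4 (the area scaling factor).

Substituting x = 3u + v, y = 2u + 2v into the integrand,

    25x - 25y → 25u - 25v,

so the integral becomes

    ∬_R (25u - 25v) · |J| du dv = ∫_0^1 ∫_0^3 (100u - 100v) dv du.

Inner (v): 300u - 450.
Outer (u): -300.

Therefore ∬_D (25x - 25y) dx dy = -300.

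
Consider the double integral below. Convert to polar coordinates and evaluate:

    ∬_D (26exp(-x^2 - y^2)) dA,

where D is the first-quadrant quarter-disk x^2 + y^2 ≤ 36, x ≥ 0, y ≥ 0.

The region D is 0 ≤ r ≤ 6, 0 ≤ θ ≤ π/2 in polar coordinates, where x = r cos(θ), y = r sin(θ), and dA = r dr dθ.

Under the substitution, the integrand becomes 26exp(-r^2), so

    ∬_D (26exp(-x^2 - y^2)) dA = ∫_{0}^{π/2} ∫_{0}^{6} (26exp(-r^2)) · r dr dθ.

Inner integral (in r): ∫_{0}^{6} (26exp(-r^2)) · r dr = 13 - 13exp(-36).

Outer integral (in θ): ∫_{0}^{π/2} (13 - 13exp(-36)) dθ = -13π (1 - exp(36))exp(-36)/2.

Therefore ∬_D (26exp(-x^2 - y^2)) dA = -13π (1 - exp(36))exp(-36)/2.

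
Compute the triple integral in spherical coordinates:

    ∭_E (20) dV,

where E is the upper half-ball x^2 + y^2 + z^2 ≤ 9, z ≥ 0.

In spherical coordinates, x = ρ sin(φ) cos(θ), y = ρ sin(φ) sin(θ), z = ρ cos(φ), and dV = ρ^2 sin(φ) dρ dφ dθ.

The integrand becomes 20, so

    ∭_E (20) dV = ∫_{0}^{2π} ∫_{0}^{π/2} ∫_{0}^{3} (20) · ρ^2 sin(φ) dρ dφ dθ.

Inner (ρ): 180sin(φ).
Middle (φ): 180.
Outer (θ): 360π.

Therefore the triple integral equals 360π.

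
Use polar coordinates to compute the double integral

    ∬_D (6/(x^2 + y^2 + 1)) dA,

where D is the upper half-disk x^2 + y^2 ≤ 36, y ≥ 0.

The region D is 0 ≤ r ≤ 6, 0 ≤ θ ≤ π in polar coordinates, where x = r cos(θ), y = r sin(θ), and dA = r dr dθ.

Under the substitution, the integrand becomes 6/(r^2 + 1), so

    ∬_D (6/(x^2 + y^2 + 1)) dA = ∫_{0}^{π} ∫_{0}^{6} (6/(r^2 + 1)) · r dr dθ.

Inner integral (in r): ∫_{0}^{6} (6/(r^2 + 1)) · r dr = log(50653).

Outer integral (in θ): ∫_{0}^{π} (log(50653)) dθ = log(50653^π).

Therefore ∬_D (6/(x^2 + y^2 + 1)) dA = log(50653^π).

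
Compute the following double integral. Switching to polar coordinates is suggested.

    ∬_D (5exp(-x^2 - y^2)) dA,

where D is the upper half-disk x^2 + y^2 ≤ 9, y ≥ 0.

The region D is 0 ≤ r ≤ 3, 0 ≤ θ ≤ π in polar coordinates, where x = r cos(θ), y = r sin(θ), and dA = r dr dθ.

Under the substitution, the integrand becomes 5exp(-r^2), so

    ∬_D (5exp(-x^2 - y^2)) dA = ∫_{0}^{π} ∫_{0}^{3} (5exp(-r^2)) · r dr dθ.

Inner integral (in r): ∫_{0}^{3} (5exp(-r^2)) · r dr = 5/2 - 5exp(-9)/2.

Outer integral (in θ): ∫_{0}^{π} (5/2 - 5exp(-9)/2) dθ = -5π (1 - exp(9))exp(-9)/2.

Therefore ∬_D (5exp(-x^2 - y^2)) dA = -5π (1 - exp(9))exp(-9)/2.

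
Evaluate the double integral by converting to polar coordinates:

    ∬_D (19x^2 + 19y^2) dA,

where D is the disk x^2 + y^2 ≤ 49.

The region D is 0 ≤ r ≤ 7, 0 ≤ θ ≤ 2π in polar coordinates, where x = r cos(θ), y = r sin(θ), and dA = r dr dθ.

Under the substitution, the integrand becomes 19r^2, so

    ∬_D (19x^2 + 19y^2) dA = ∫_{0}^{2π} ∫_{0}^{7} (19r^2) · r dr dθ.

Inner integral (in r): ∫_{0}^{7} (19r^2) · r dr = 45619/4.

Outer integral (in θ): ∫_{0}^{2π} (45619/4) dθ = 45619π/2.

Therefore ∬_D (19x^2 + 19y^2) dA = 45619π/2.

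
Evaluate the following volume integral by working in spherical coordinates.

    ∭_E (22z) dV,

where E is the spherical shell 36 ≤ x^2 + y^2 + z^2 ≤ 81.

In spherical coordinates, x = ρ sin(φ) cos(θ), y = ρ sin(φ) sin(θ), z = ρ cos(φ), and dV = ρ^2 sin(φ) dρ dφ dθ.

The integrand becomes 22ρ cos(φ), so

    ∭_E (22z) dV = ∫_{0}^{2π} ∫_{0}^{π} ∫_{6}^{9} (22ρ cos(φ)) · ρ^2 sin(φ) dρ dφ dθ.

Inner (ρ): 57915sin(2φ)/4.
Middle (φ): 0.
Outer (θ): 0.

Therefore the triple integral equals 0.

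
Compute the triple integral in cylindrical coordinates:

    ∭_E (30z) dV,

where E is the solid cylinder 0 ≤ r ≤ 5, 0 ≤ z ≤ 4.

In cylindrical coordinates, x = r cos(θ), y = r sin(θ), z = z, and dV = r dr dθ dz.

The integrand becomes 30z, so

    ∭_E (30z) dV = ∫_{0}^{2π} ∫_{0}^{5} ∫_{0}^{4} (30z) · r dz dr dθ.

Inner (z): 240r.
Middle (r from 0 to 5): 3000.
Outer (θ): 6000π.

Therefore the triple integral equals 6000π.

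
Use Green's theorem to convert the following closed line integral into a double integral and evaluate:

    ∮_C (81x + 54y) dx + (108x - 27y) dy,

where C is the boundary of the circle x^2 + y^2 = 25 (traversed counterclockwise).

Green's theorem converts the closed line integral into a double integral over the enclosed region D:

    ∮_C P dx + Q dy = ∬_D (∂Q/∂x - ∂P/∂y) dA.

Here P = 81x + 54y, Q = 108x - 27y, so

    ∂Q/∂x = 108,    ∂P/∂y = 54,
    ∂Q/∂x - ∂P/∂y = 54.

D is the region x^2 + y^2 ≤ 25. Evaluating the double integral:

In polar coordinates (x = r cos θ, y = r sin θ, dA = r dr dθ) the integrand becomes 54, so

    ∬_D (54) dA = ∫_0^{2π} ∫_0^{5} (54) · r dr dθ.

Inner (r from 0 to 5): 675.
Outer (θ from 0 to 2π): 1350π.

Therefore ∮_C P dx + Q dy = 1350π.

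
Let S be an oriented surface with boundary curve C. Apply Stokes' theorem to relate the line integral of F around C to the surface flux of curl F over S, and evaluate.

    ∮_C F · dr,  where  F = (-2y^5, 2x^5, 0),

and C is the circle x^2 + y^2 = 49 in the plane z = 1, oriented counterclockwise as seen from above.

Let S be the flat disk x^2 + y^2 ≤ 49 in the plane z = 1, with upward unit normal n̂ = ẑ. By Stokes' theorem,

    ∮_C F · dr = ∬_S (∇ × F) · n̂ dS = ∬_D (curl F)_z dA,

where D is the disk x^2 + y^2 ≤ 49.

Compute the curl of F = (-2y^5, 2x^5, 0):
    (∇ × F)_x = ∂F_z/∂y - ∂F_y/∂z = 0,
    (∇ × F)_y = ∂F_x/∂z - ∂F_z/∂x = 0,
    (∇ × F)_z = ∂F_y/∂x - ∂F_x/∂y = 10x^4 + 10y^4.

On z = 1, (curl F)_z = 10x^4 + 10y^4.

Convert to polar (x = r cos θ, y = r sin θ, dA = r dr dθ); the integrand becomes 10r^4(sin(θ)^4 + cos(θ)^4), so

    ∬_D (curl F)_z dA = ∫_0^{2π} ∫_0^{7} (10r^4(sin(θ)^4 + cos(θ)^4)) · r dr dθ.

Inner (r from 0 to 7): 588245sin(θ)^4/3 + 588245cos(θ)^4/3.
Outer (θ from 0 to 2π): 588245π/2.

Therefore ∮_C F · dr = 588245π/2.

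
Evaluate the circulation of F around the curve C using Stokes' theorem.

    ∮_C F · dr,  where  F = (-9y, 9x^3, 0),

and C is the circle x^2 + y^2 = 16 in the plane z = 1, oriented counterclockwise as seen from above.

Let S be the flat disk x^2 + y^2 ≤ 16 in the plane z = 1, with upward unit normal n̂ = ẑ. By Stokes' theorem,

    ∮_C F · dr = ∬_S (∇ × F) · n̂ dS = ∬_D (curl F)_z dA,

where D is the disk x^2 + y^2 ≤ 16.

Compute the curl of F = (-9y, 9x^3, 0):
    (∇ × F)_x = ∂F_z/∂y - ∂F_y/∂z = 0,
    (∇ × F)_y = ∂F_x/∂z - ∂F_z/∂x = 0,
    (∇ × F)_z = ∂F_y/∂x - ∂F_x/∂y = 27x^2 + 9.

On z = 1, (curl F)_z = 27x^2 + 9.

Convert to polar (x = r cos θ, y = r sin θ, dA = r dr dθ); the integrand becomes 27r^2cos(θ)^2 + 9, so

    ∬_D (curl F)_z dA = ∫_0^{2π} ∫_0^{4} (27r^2cos(θ)^2 + 9) · r dr dθ.

Inner (r from 0 to 4): 1728cos(θ)^2 + 72.
Outer (θ from 0 to 2π): 1872π.

Therefore ∮_C F · dr = 1872π.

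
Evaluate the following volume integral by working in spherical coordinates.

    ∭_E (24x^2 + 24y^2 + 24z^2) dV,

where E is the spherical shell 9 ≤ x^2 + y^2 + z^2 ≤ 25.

In spherical coordinates, x = ρ sin(φ) cos(θ), y = ρ sin(φ) sin(θ), z = ρ cos(φ), and dV = ρ^2 sin(φ) dρ dφ dθ.

The integrand becomes 24ρ^2, so

    ∭_E (24x^2 + 24y^2 + 24z^2) dV = ∫_{0}^{2π} ∫_{0}^{π} ∫_{3}^{5} (24ρ^2) · ρ^2 sin(φ) dρ dφ dθ.

Inner (ρ): 69168sin(φ)/5.
Middle (φ): 138336/5.
Outer (θ): 276672π/5.

Therefore the triple integral equals 276672π/5.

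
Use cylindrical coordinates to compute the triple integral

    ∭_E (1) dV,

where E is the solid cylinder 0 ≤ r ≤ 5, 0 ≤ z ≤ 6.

In cylindrical coordinates, x = r cos(θ), y = r sin(θ), z = z, and dV = r dr dθ dz.

The integrand becomes 1, so

    ∭_E (1) dV = ∫_{0}^{2π} ∫_{0}^{5} ∫_{0}^{6} (1) · r dz dr dθ.

Inner (z): 6r.
Middle (r from 0 to 5): 75.
Outer (θ): 150π.

Therefore the triple integral equals 150π.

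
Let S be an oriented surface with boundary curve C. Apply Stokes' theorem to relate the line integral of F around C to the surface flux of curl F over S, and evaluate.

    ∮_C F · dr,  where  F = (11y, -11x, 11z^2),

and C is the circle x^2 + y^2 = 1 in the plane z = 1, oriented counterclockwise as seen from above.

Let S be the flat disk x^2 + y^2 ≤ 1 in the plane z = 1, with upward unit normal n̂ = ẑ. By Stokes' theorem,

    ∮_C F · dr = ∬_S (∇ × F) · n̂ dS = ∬_D (curl F)_z dA,

where D is the disk x^2 + y^2 ≤ 1.

Compute the curl of F = (11y, -11x, 11z^2):
    (∇ × F)_x = ∂F_z/∂y - ∂F_y/∂z = 0,
    (∇ × F)_y = ∂F_x/∂z - ∂F_z/∂x = 0,
    (∇ × F)_z = ∂F_y/∂x - ∂F_x/∂y = -22.

On z = 1, (curl F)_z = -22.

Convert to polar (x = r cos θ, y = r sin θ, dA = r dr dθ); the integrand becomes -22, so

    ∬_D (curl F)_z dA = ∫_0^{2π} ∫_0^{1} (-22) · r dr dθ.

Inner (r from 0 to 1): -11.
Outer (θ from 0 to 2π): -22π.

Therefore ∮_C F · dr = -22π.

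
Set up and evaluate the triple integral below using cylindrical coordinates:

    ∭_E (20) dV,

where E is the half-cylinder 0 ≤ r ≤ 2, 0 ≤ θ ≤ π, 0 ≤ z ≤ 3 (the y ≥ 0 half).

In cylindrical coordinates, x = r cos(θ), y = r sin(θ), z = z, and dV = r dr dθ dz.

The integrand becomes 20, so

    ∭_E (20) dV = ∫_{0}^{π} ∫_{0}^{2} ∫_{0}^{3} (20) · r dz dr dθ.

Inner (z): 60r.
Middle (r from 0 to 2): 120.
Outer (θ): 120π.

Therefore the triple integral equals 120π.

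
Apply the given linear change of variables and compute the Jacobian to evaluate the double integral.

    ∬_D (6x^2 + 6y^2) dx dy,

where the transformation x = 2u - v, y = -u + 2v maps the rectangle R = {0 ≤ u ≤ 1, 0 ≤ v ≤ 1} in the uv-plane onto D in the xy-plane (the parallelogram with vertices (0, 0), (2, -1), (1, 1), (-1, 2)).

Compute the Jacobian determinant of (x, y) with respect to (u, v):

    ∂(x,y)/∂(u,v) = | 2  -1 | = (2)(2) - (-1)(-1) = 3.
                   | -1  2 |

Its absolute value is |J| = 3 (the area scaling factor).

Substituting x = 2u - v, y = -u + 2v into the integrand,

    6x^2 + 6y^2 → 30u^2 - 48u v + 30v^2,

so the integral becomes

    ∬_R (30u^2 - 48u v + 30v^2) · |J| du dv = ∫_0^1 ∫_0^1 (90u^2 - 144u v + 90v^2) dv du.

Inner (v): 90u^2 - 72u + 30.
Outer (u): 24.

Therefore ∬_D (6x^2 + 6y^2) dx dy = 24.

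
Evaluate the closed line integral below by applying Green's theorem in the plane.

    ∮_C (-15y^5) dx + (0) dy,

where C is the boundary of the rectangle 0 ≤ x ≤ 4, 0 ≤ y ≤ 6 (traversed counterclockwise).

Green's theorem converts the closed line integral into a double integral over the enclosed region D:

    ∮_C P dx + Q dy = ∬_D (∂Q/∂x - ∂P/∂y) dA.

Here P = -15y^5, Q = 0, so

    ∂Q/∂x = 0,    ∂P/∂y = -75y^4,
    ∂Q/∂x - ∂P/∂y = 75y^4.

D is the region 0 ≤ x ≤ 4, 0 ≤ y ≤ 6. Evaluating the double integral:

    ∬_D (75y^4) dA = ∫_0^{4} ∫_0^{6} (75y^4) dy dx.

Inner (y from 0 to 6): 116640.
Outer (x from 0 to 4): 466560.

Therefore ∮_C P dx + Q dy = 466560.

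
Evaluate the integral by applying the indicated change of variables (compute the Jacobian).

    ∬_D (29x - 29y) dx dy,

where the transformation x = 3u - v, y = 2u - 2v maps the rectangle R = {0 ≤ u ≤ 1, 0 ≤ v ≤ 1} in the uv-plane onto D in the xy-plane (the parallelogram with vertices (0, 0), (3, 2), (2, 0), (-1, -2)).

Compute the Jacobian determinant of (x, y) with respect to (u, v):

    ∂(x,y)/∂(u,v) = | 3  -1 | = (3)(-2) - (-1)(2) = -4.
                   | 2  -2 |

Its absolute value is |J| = 4 (the area scaling factor).

Substituting x = 3u - v, y = 2u - 2v into the integrand,

    29x - 29y → 29u + 29v,

so the integral becomes

    ∬_R (29u + 29v) · |J| du dv = ∫_0^1 ∫_0^1 (116u + 116v) dv du.

Inner (v): 116u + 58.
Outer (u): 116.

Therefore ∬_D (29x - 29y) dx dy = 116.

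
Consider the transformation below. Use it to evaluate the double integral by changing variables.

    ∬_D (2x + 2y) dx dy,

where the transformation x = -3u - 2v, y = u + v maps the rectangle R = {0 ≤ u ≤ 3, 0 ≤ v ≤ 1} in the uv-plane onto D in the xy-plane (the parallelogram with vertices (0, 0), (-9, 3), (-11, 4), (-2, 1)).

Compute the Jacobian determinant of (x, y) with respect to (u, v):

    ∂(x,y)/∂(u,v) = | -3  -2 | = (-3)(1) - (-2)(1) = -1.
                   | 1  1 |

Its absolute value is |J| = 1 (the area scaling factor).

Substituting x = -3u - 2v, y = u + v into the integrand,

    2x + 2y → -4u - 2v,

so the integral becomes

    ∬_R (-4u - 2v) · |J| du dv = ∫_0^3 ∫_0^1 (-4u - 2v) dv du.

Inner (v): -4u - 1.
Outer (u): -21.

Therefore ∬_D (2x + 2y) dx dy = -21.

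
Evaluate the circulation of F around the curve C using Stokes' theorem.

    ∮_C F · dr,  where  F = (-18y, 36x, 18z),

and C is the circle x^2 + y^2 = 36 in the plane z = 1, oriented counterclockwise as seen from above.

Let S be the flat disk x^2 + y^2 ≤ 36 in the plane z = 1, with upward unit normal n̂ = ẑ. By Stokes' theorem,

    ∮_C F · dr = ∬_S (∇ × F) · n̂ dS = ∬_D (curl F)_z dA,

where D is the disk x^2 + y^2 ≤ 36.

Compute the curl of F = (-18y, 36x, 18z):
    (∇ × F)_x = ∂F_z/∂y - ∂F_y/∂z = 0,
    (∇ × F)_y = ∂F_x/∂z - ∂F_z/∂x = 0,
    (∇ × F)_z = ∂F_y/∂x - ∂F_x/∂y = 54.

On z = 1, (curl F)_z = 54.

Convert to polar (x = r cos θ, y = r sin θ, dA = r dr dθ); the integrand becomes 54, so

    ∬_D (curl F)_z dA = ∫_0^{2π} ∫_0^{6} (54) · r dr dθ.

Inner (r from 0 to 6): 972.
Outer (θ from 0 to 2π): 1944π.

Therefore ∮_C F · dr = 1944π.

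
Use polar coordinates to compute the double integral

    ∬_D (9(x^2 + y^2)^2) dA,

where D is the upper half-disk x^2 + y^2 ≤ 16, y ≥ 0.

The region D is 0 ≤ r ≤ 4, 0 ≤ θ ≤ π in polar coordinates, where x = r cos(θ), y = r sin(θ), and dA = r dr dθ.

Under the substitution, the integrand becomes 9r^4, so

    ∬_D (9(x^2 + y^2)^2) dA = ∫_{0}^{π} ∫_{0}^{4} (9r^4) · r dr dθ.

Inner integral (in r): ∫_{0}^{4} (9r^4) · r dr = 6144.

Outer integral (in θ): ∫_{0}^{π} (6144) dθ = 6144π.

Therefore ∬_D (9(x^2 + y^2)^2) dA = 6144π.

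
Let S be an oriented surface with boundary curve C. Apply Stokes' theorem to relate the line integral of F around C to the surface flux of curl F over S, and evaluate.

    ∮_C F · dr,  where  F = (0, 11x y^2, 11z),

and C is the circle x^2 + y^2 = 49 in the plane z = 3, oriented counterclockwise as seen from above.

Let S be the flat disk x^2 + y^2 ≤ 49 in the plane z = 3, with upward unit normal n̂ = ẑ. By Stokes' theorem,

    ∮_C F · dr = ∬_S (∇ × F) · n̂ dS = ∬_D (curl F)_z dA,

where D is the disk x^2 + y^2 ≤ 49.

Compute the curl of F = (0, 11x y^2, 11z):
    (∇ × F)_x = ∂F_z/∂y - ∂F_y/∂z = 0,
    (∇ × F)_y = ∂F_x/∂z - ∂F_z/∂x = 0,
    (∇ × F)_z = ∂F_y/∂x - ∂F_x/∂y = 11y^2.

On z = 3, (curl F)_z = 11y^2.

Convert to polar (x = r cos θ, y = r sin θ, dA = r dr dθ); the integrand becomes 11r^2sin(θ)^2, so

    ∬_D (curl F)_z dA = ∫_0^{2π} ∫_0^{7} (11r^2sin(θ)^2) · r dr dθ.

Inner (r from 0 to 7): 26411sin(θ)^2/4.
Outer (θ from 0 to 2π): 26411π/4.

Therefore ∮_C F · dr = 26411π/4.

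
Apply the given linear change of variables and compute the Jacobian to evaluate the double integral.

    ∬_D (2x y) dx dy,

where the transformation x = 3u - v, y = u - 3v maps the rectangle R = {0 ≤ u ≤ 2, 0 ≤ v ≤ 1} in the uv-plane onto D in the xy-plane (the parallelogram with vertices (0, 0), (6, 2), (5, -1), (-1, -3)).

Compute the Jacobian determinant of (x, y) with respect to (u, v):

    ∂(x,y)/∂(u,v) = | 3  -1 | = (3)(-3) - (-1)(1) = -8.
                   | 1  -3 |

Its absolute value is |J| = 8 (the area scaling factor).

Substituting x = 3u - v, y = u - 3v into the integrand,

    2x y → 6u^2 - 20u v + 6v^2,

so the integral becomes

    ∬_R (6u^2 - 20u v + 6v^2) · |J| du dv = ∫_0^2 ∫_0^1 (48u^2 - 160u v + 48v^2) dv du.

Inner (v): 48u^2 - 80u + 16.
Outer (u): 0.

Therefore ∬_D (2x y) dx dy = 0.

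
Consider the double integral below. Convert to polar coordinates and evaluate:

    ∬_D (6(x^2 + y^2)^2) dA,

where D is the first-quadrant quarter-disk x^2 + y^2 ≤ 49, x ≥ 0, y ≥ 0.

The region D is 0 ≤ r ≤ 7, 0 ≤ θ ≤ π/2 in polar coordinates, where x = r cos(θ), y = r sin(θ), and dA = r dr dθ.

Under the substitution, the integrand becomes 6r^4, so

    ∬_D (6(x^2 + y^2)^2) dA = ∫_{0}^{π/2} ∫_{0}^{7} (6r^4) · r dr dθ.

Inner integral (in r): ∫_{0}^{7} (6r^4) · r dr = 117649.

Outer integral (in θ): ∫_{0}^{π/2} (117649) dθ = 117649π/2.

Therefore ∬_D (6(x^2 + y^2)^2) dA = 117649π/2.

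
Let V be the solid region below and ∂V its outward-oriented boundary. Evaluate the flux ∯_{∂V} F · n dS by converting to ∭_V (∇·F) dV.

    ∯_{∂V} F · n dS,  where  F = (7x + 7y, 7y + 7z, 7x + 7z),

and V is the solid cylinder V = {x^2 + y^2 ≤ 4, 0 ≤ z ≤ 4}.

By the divergence theorem,

    ∯_{∂V} F · n dS = ∭_V (∇ · F) dV.

Compute the divergence:
    ∇ · F = ∂F_x/∂x + ∂F_y/∂y + ∂F_z/∂z = 7 + 7 + 7 = 21.

In cylindrical coordinates, x = r cos(θ), y = r sin(θ), z = z, dV = r dr dθ dz, with 0 ≤ r ≤ 2, 0 ≤ θ ≤ 2π, 0 ≤ z ≤ 4.

The integrand, after substitution and multiplying by the volume element, becomes (21) · r, so

    ∭_V (∇·F) dV = ∫_0^{2π} ∫_0^{2} ∫_0^{4} (21) · r dz dr dθ.

Inner (z from 0 to 4): 84r.
Middle (r from 0 to 2): 168.
Outer (θ from 0 to 2π): 336π.

Therefore ∯_{∂V} F · n dS = 336π.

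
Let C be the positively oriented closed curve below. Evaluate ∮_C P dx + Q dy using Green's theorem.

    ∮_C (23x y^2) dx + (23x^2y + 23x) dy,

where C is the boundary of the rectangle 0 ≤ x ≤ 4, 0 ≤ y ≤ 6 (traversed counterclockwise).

Green's theorem converts the closed line integral into a double integral over the enclosed region D:

    ∮_C P dx + Q dy = ∬_D (∂Q/∂x - ∂P/∂y) dA.

Here P = 23x y^2, Q = 23x^2y + 23x, so

    ∂Q/∂x = 46x y + 23,    ∂P/∂y = 46x y,
    ∂Q/∂x - ∂P/∂y = 23.

D is the region 0 ≤ x ≤ 4, 0 ≤ y ≤ 6. Evaluating the double integral:

    ∬_D (23) dA = ∫_0^{4} ∫_0^{6} (23) dy dx.

Inner (y from 0 to 6): 138.
Outer (x from 0 to 4): 552.

Therefore ∮_C P dx + Q dy = 552.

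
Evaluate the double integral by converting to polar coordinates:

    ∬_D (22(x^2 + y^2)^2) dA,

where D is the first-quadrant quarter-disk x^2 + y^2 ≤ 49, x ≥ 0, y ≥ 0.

The region D is 0 ≤ r ≤ 7, 0 ≤ θ ≤ π/2 in polar coordinates, where x = r cos(θ), y = r sin(θ), and dA = r dr dθ.

Under the substitution, the integrand becomes 22r^4, so

    ∬_D (22(x^2 + y^2)^2) dA = ∫_{0}^{π/2} ∫_{0}^{7} (22r^4) · r dr dθ.

Inner integral (in r): ∫_{0}^{7} (22r^4) · r dr = 1294139/3.

Outer integral (in θ): ∫_{0}^{π/2} (1294139/3) dθ = 1294139π/6.

Therefore ∬_D (22(x^2 + y^2)^2) dA = 1294139π/6.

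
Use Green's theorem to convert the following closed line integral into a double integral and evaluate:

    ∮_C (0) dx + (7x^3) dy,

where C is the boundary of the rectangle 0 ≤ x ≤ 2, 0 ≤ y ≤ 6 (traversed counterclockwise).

Green's theorem converts the closed line integral into a double integral over the enclosed region D:

    ∮_C P dx + Q dy = ∬_D (∂Q/∂x - ∂P/∂y) dA.

Here P = 0, Q = 7x^3, so

    ∂Q/∂x = 21x^2,    ∂P/∂y = 0,
    ∂Q/∂x - ∂P/∂y = 21x^2.

D is the region 0 ≤ x ≤ 2, 0 ≤ y ≤ 6. Evaluating the double integral:

    ∬_D (21x^2) dA = ∫_0^{2} ∫_0^{6} (21x^2) dy dx.

Inner (y from 0 to 6): 126x^2.
Outer (x from 0 to 2): 336.

Therefore ∮_C P dx + Q dy = 336.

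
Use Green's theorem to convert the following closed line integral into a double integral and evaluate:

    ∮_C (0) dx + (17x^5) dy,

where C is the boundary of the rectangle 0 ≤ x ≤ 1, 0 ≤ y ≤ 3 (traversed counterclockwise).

Green's theorem converts the closed line integral into a double integral over the enclosed region D:

    ∮_C P dx + Q dy = ∬_D (∂Q/∂x - ∂P/∂y) dA.

Here P = 0, Q = 17x^5, so

    ∂Q/∂x = 85x^4,    ∂P/∂y = 0,
    ∂Q/∂x - ∂P/∂y = 85x^4.

D is the region 0 ≤ x ≤ 1, 0 ≤ y ≤ 3. Evaluating the double integral:

    ∬_D (85x^4) dA = ∫_0^{1} ∫_0^{3} (85x^4) dy dx.

Inner (y from 0 to 3): 255x^4.
Outer (x from 0 to 1): 51.

Therefore ∮_C P dx + Q dy = 51.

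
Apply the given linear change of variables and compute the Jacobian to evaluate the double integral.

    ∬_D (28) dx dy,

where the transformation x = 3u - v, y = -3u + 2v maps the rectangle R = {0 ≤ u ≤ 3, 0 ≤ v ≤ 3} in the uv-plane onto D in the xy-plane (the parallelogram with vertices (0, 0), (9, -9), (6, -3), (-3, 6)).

Compute the Jacobian determinant of (x, y) with respect to (u, v):

    ∂(x,y)/∂(u,v) = | 3  -1 | = (3)(2) - (-1)(-3) = 3.
                   | -3  2 |

Its absolute value is |J| = 3 (the area scaling factor).

Substituting x = 3u - v, y = -3u + 2v into the integrand,

    28 → 28,

so the integral becomes

    ∬_R (28) · |J| du dv = ∫_0^3 ∫_0^3 (84) dv du.

Inner (v): 252.
Outer (u): 756.

Therefore ∬_D (28) dx dy = 756.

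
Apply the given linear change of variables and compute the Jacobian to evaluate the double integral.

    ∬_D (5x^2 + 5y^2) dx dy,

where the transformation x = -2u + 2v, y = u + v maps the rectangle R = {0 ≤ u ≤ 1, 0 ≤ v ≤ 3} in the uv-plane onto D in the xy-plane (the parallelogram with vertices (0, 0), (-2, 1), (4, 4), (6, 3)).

Compute the Jacobian determinant of (x, y) with respect to (u, v):

    ∂(x,y)/∂(u,v) = | -2  2 | = (-2)(1) - (2)(1) = -4.
                   | 1  1 |

Its absolute value is |J| = 4 (the area scaling factor).

Substituting x = -2u + 2v, y = u + v into the integrand,

    5x^2 + 5y^2 → 25u^2 - 30u v + 25v^2,

so the integral becomes

    ∬_R (25u^2 - 30u v + 25v^2) · |J| du dv = ∫_0^1 ∫_0^3 (100u^2 - 120u v + 100v^2) dv du.

Inner (v): 300u^2 - 540u + 900.
Outer (u): 730.

Therefore ∬_D (5x^2 + 5y^2) dx dy = 730.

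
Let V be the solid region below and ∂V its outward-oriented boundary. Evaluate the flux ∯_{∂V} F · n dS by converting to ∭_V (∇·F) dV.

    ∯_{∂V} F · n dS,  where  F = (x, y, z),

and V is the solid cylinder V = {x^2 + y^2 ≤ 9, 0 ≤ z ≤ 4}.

By the divergence theorem,

    ∯_{∂V} F · n dS = ∭_V (∇ · F) dV.

Compute the divergence:
    ∇ · F = ∂F_x/∂x + ∂F_y/∂y + ∂F_z/∂z = 1 + 1 + 1 = 3.

In cylindrical coordinates, x = r cos(θ), y = r sin(θ), z = z, dV = r dr dθ dz, with 0 ≤ r ≤ 3, 0 ≤ θ ≤ 2π, 0 ≤ z ≤ 4.

The integrand, after substitution and multiplying by the volume element, becomes (3) · r, so

    ∭_V (∇·F) dV = ∫_0^{2π} ∫_0^{3} ∫_0^{4} (3) · r dz dr dθ.

Inner (z from 0 to 4): 12r.
Middle (r from 0 to 3): 54.
Outer (θ from 0 to 2π): 108π.

Therefore ∯_{∂V} F · n dS = 108π.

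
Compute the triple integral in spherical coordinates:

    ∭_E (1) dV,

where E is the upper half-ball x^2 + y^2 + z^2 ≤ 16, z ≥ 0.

In spherical coordinates, x = ρ sin(φ) cos(θ), y = ρ sin(φ) sin(θ), z = ρ cos(φ), and dV = ρ^2 sin(φ) dρ dφ dθ.

The integrand becomes 1, so

    ∭_E (1) dV = ∫_{0}^{2π} ∫_{0}^{π/2} ∫_{0}^{4} (1) · ρ^2 sin(φ) dρ dφ dθ.

Inner (ρ): 64sin(φ)/3.
Middle (φ): 64/3.
Outer (θ): 128π/3.

Therefore the triple integral equals 128π/3.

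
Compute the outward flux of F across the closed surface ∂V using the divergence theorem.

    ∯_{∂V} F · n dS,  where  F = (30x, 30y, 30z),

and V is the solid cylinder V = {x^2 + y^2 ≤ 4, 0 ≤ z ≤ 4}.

By the divergence theorem,

    ∯_{∂V} F · n dS = ∭_V (∇ · F) dV.

Compute the divergence:
    ∇ · F = ∂F_x/∂x + ∂F_y/∂y + ∂F_z/∂z = 30 + 30 + 30 = 90.

In cylindrical coordinates, x = r cos(θ), y = r sin(θ), z = z, dV = r dr dθ dz, with 0 ≤ r ≤ 2, 0 ≤ θ ≤ 2π, 0 ≤ z ≤ 4.

The integrand, after substitution and multiplying by the volume element, becomes (90) · r, so

    ∭_V (∇·F) dV = ∫_0^{2π} ∫_0^{2} ∫_0^{4} (90) · r dz dr dθ.

Inner (z from 0 to 4): 360r.
Middle (r from 0 to 2): 720.
Outer (θ from 0 to 2π): 1440π.

Therefore ∯_{∂V} F · n dS = 1440π.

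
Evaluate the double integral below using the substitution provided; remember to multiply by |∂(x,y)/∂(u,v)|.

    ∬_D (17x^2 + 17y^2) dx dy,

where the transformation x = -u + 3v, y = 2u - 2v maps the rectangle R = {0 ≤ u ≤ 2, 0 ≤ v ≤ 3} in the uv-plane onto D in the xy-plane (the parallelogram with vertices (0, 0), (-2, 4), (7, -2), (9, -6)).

Compute the Jacobian determinant of (x, y) with respect to (u, v):

    ∂(x,y)/∂(u,v) = | -1  3 | = (-1)(-2) - (3)(2) = -4.
                   | 2  -2 |

Its absolute value is |J| = 4 (the area scaling factor).

Substituting x = -u + 3v, y = 2u - 2v into the integrand,

    17x^2 + 17y^2 → 85u^2 - 238u v + 221v^2,

so the integral becomes

    ∬_R (85u^2 - 238u v + 221v^2) · |J| du dv = ∫_0^2 ∫_0^3 (340u^2 - 952u v + 884v^2) dv du.

Inner (v): 1020u^2 - 4284u + 7956.
Outer (u): 10064.

Therefore ∬_D (17x^2 + 17y^2) dx dy = 10064.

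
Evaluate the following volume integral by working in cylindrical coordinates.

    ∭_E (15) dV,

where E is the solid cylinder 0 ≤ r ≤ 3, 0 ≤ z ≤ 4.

In cylindrical coordinates, x = r cos(θ), y = r sin(θ), z = z, and dV = r dr dθ dz.

The integrand becomes 15, so

    ∭_E (15) dV = ∫_{0}^{2π} ∫_{0}^{3} ∫_{0}^{4} (15) · r dz dr dθ.

Inner (z): 60r.
Middle (r from 0 to 3): 270.
Outer (θ): 540π.

Therefore the triple integral equals 540π.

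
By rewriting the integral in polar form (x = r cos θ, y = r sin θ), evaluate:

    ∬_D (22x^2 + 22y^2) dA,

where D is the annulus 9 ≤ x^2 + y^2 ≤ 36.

The region D is 3 ≤ r ≤ 6, 0 ≤ θ ≤ 2π in polar coordinates, where x = r cos(θ), y = r sin(θ), and dA = r dr dθ.

Under the substitution, the integrand becomes 22r^2, so

    ∬_D (22x^2 + 22y^2) dA = ∫_{0}^{2π} ∫_{3}^{6} (22r^2) · r dr dθ.

Inner integral (in r): ∫_{3}^{6} (22r^2) · r dr = 13365/2.

Outer integral (in θ): ∫_{0}^{2π} (13365/2) dθ = 13365π.

Therefore ∬_D (22x^2 + 22y^2) dA = 13365π.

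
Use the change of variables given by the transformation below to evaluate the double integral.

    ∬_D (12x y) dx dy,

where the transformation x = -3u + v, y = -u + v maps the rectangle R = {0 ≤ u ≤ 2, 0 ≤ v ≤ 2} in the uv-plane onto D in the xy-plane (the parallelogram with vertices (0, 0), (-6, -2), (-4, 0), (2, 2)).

Compute the Jacobian determinant of (x, y) with respect to (u, v):

    ∂(x,y)/∂(u,v) = | -3  1 | = (-3)(1) - (1)(-1) = -2.
                   | -1  1 |

Its absolute value is |J| = 2 (the area scaling factor).

Substituting x = -3u + v, y = -u + v into the integrand,

    12x y → 36u^2 - 48u v + 12v^2,

so the integral becomes

    ∬_R (36u^2 - 48u v + 12v^2) · |J| du dv = ∫_0^2 ∫_0^2 (72u^2 - 96u v + 24v^2) dv du.

Inner (v): 144u^2 - 192u + 64.
Outer (u): 128.

Therefore ∬_D (12x y) dx dy = 128.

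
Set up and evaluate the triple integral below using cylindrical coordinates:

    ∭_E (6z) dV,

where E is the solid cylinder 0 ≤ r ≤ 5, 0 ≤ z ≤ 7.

In cylindrical coordinates, x = r cos(θ), y = r sin(θ), z = z, and dV = r dr dθ dz.

The integrand becomes 6z, so

    ∭_E (6z) dV = ∫_{0}^{2π} ∫_{0}^{5} ∫_{0}^{7} (6z) · r dz dr dθ.

Inner (z): 147r.
Middle (r from 0 to 5): 3675/2.
Outer (θ): 3675π.

Therefore the triple integral equals 3675π.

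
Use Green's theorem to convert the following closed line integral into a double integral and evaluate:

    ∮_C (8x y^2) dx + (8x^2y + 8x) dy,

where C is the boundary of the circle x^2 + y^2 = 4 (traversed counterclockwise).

Green's theorem converts the closed line integral into a double integral over the enclosed region D:

    ∮_C P dx + Q dy = ∬_D (∂Q/∂x - ∂P/∂y) dA.

Here P = 8x y^2, Q = 8x^2y + 8x, so

    ∂Q/∂x = 16x y + 8,    ∂P/∂y = 16x y,
    ∂Q/∂x - ∂P/∂y = 8.

D is the region x^2 + y^2 ≤ 4. Evaluating the double integral:

In polar coordinates (x = r cos θ, y = r sin θ, dA = r dr dθ) the integrand becomes 8, so

    ∬_D (8) dA = ∫_0^{2π} ∫_0^{2} (8) · r dr dθ.

Inner (r from 0 to 2): 16.
Outer (θ from 0 to 2π): 32π.

Therefore ∮_C P dx + Q dy = 32π.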